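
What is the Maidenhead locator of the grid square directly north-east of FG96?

GG07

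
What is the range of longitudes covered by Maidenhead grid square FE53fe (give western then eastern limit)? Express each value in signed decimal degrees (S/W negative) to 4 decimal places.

Field F=5, E=4: +5·20° lon, +4·10° lat → SW at lon -80°, lat -50°.
Square 5, 3: +5·2° lon, +3·1° lat → SW at lon -70°, lat -47°.
Subsquare f=5, e=4: +5·0.0833333° lon, +4·0.0416667° lat → SW at lon -69.5833°, lat -46.8333°.
Cell spans 0.0833333° lon × 0.0416667° lat.
west -69.5833, east -69.5000.

-69.5833, -69.5000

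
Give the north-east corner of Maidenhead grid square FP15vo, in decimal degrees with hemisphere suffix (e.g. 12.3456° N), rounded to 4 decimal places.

65.6250° N, 76.1667° W

Field F=5, P=15: +5·20° lon, +15·10° lat → SW at lon -80°, lat 60°.
Square 1, 5: +1·2° lon, +5·1° lat → SW at lon -78°, lat 65°.
Subsquare v=21, o=14: +21·0.0833333° lon, +14·0.0416667° lat → SW at lon -76.25°, lat 65.5833°.
Cell spans 0.0833333° lon × 0.0416667° lat. NE corner is SW corner plus one full cell.
latitude 65.6250° N, longitude 76.1667° W.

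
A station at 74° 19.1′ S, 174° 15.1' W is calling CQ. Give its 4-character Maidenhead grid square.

AB25

Shift to the Maidenhead origin (180°W, 90°S): lon 5.75, lat 15.68.
Field (20°×10°, letters A–R): lon ⌊5.75/20⌋ = 0 → A; lat ⌊15.68/10⌋ = 1 → B.
Square (2°×1°, digits 0–9): lon ⌊5.75/2⌋ = 2; lat ⌊5.68/1⌋ = 5.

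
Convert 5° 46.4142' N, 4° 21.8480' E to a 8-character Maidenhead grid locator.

Offset from 180°W / 90°S: lon 184.36413°, lat 95.77357°.
Field: lon ⌊184.36413/20⌋ = 9 → J; lat ⌊95.77357/10⌋ = 9 → J.
Square: lon ⌊4.36413/2⌋ = 2; lat ⌊5.77357/1⌋ = 5.
Subsquare: lon ⌊0.36413/0.0833333⌋ = 4 → e; lat ⌊0.77357/0.0416667⌋ = 18 → s.
Extended square: lon ⌊0.03080/0.00833333⌋ = 3; lat ⌊0.02357/0.00416667⌋ = 5.

JJ25es35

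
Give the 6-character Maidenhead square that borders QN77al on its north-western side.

Longitude subsquare a = 0; −1 → -1, wraps to 23 = x, carry into square.
Longitude square 7; −1 → 6.
Latitude subsquare l = 11; +1 → 12 = m.

QN67xm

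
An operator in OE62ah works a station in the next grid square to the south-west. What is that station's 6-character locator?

OE52xg

Longitude subsquare a = 0; −1 → -1, wraps to 23 = x, carry into square.
Longitude square 6; −1 → 5.
Latitude subsquare h = 7; −1 → 6 = g.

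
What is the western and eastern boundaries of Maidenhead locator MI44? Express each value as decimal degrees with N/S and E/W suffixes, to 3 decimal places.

68.000° E, 70.000° E

Field M=12, I=8: +12·20° lon, +8·10° lat → SW at lon 60°, lat -10°.
Square 4, 4: +4·2° lon, +4·1° lat → SW at lon 68°, lat -6°.
Cell spans 2° lon × 1° lat.
west 68.000° E, east 70.000° E.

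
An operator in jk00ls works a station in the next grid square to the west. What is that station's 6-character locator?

JK00ks

Longitude subsquare l = 11; −1 → 10 = k.
The latitude characters are unchanged.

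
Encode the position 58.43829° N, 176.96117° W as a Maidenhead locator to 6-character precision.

AO18mk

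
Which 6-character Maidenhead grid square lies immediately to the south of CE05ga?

CE04gx

Latitude subsquare a = 0; −1 → -1, wraps to 23 = x, carry into square.
Latitude square 5; −1 → 4.
The longitude characters are unchanged.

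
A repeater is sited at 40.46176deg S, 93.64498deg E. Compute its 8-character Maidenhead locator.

Shift to the Maidenhead origin (180°W, 90°S): lon 273.64498, lat 49.53824.
Field: lon ⌊273.64498/20⌋ = 13 → N; lat ⌊49.53824/10⌋ = 4 → E.
Square: lon ⌊13.64498/2⌋ = 6; lat ⌊9.53824/1⌋ = 9.
Subsquare: lon ⌊1.64498/0.0833333⌋ = 19 → t; lat ⌊0.53824/0.0416667⌋ = 12 → m.
Extended square: lon ⌊0.06165/0.00833333⌋ = 7; lat ⌊0.03824/0.00416667⌋ = 9.

NE69tm79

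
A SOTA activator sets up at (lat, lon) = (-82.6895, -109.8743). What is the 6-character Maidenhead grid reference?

DA57bh

Shift to the Maidenhead origin (180°W, 90°S): lon 70.1257, lat 7.3105.
Field: lon ⌊70.1257/20⌋ = 3 → D; lat ⌊7.3105/10⌋ = 0 → A.
Square: lon ⌊10.1257/2⌋ = 5; lat ⌊7.3105/1⌋ = 7.
Subsquare: lon ⌊0.1257/0.0833333⌋ = 1 → b; lat ⌊0.3105/0.0416667⌋ = 7 → h.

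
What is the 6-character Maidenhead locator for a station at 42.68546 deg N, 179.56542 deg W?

AN02fq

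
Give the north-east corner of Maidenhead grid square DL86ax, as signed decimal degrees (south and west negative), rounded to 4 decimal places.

27.0000, -103.9167

Field D=3, L=11: +3·20° lon, +11·10° lat → SW at lon -120°, lat 20°.
Square 8, 6: +8·2° lon, +6·1° lat → SW at lon -104°, lat 26°.
Subsquare a=0, x=23: +0·0.0833333° lon, +23·0.0416667° lat → SW at lon -104°, lat 26.9583°.
Cell spans 0.0833333° lon × 0.0416667° lat. NE corner is SW corner plus one full cell.
latitude 27.0000, longitude -103.9167.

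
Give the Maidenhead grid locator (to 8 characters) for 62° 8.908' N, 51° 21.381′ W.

GP42hd75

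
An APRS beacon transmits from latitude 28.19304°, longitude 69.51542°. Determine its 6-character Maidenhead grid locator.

ML48se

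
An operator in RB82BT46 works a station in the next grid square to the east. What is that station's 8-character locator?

RB82bt56

Longitude extended square 4; +1 → 5.
The latitude characters are unchanged.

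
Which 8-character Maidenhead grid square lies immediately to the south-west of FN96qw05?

Longitude extended square 0; −1 → -1, wraps to 9, carry into subsquare.
Longitude subsquare q = 16; −1 → 15 = p.
Latitude extended square 5; −1 → 4.

FN96pw94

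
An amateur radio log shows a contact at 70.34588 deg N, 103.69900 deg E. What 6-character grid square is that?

OQ10ui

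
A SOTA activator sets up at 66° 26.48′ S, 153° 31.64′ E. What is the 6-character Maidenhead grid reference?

Add 180° to longitude and 90° to latitude: 333.5273, 23.5587.
Field: lon ⌊333.5273/20⌋ = 16 → Q; lat ⌊23.5587/10⌋ = 2 → C.
Square: lon ⌊13.5273/2⌋ = 6; lat ⌊3.5587/1⌋ = 3.
Subsquare: lon ⌊1.5273/0.0833333⌋ = 18 → s; lat ⌊0.5587/0.0416667⌋ = 13 → n.

QC63sn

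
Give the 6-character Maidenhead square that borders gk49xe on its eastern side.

GK59ae

Longitude subsquare x = 23; +1 → 24, wraps to 0 = a, carry into square.
Longitude square 4; +1 → 5.
The latitude characters are unchanged.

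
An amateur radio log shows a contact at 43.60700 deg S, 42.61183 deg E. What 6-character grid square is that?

Offset from 180°W / 90°S: lon 222.6118°, lat 46.3930°.
Field: lon ⌊222.6118/20⌋ = 11 → L; lat ⌊46.3930/10⌋ = 4 → E.
Square: lon ⌊2.6118/2⌋ = 1; lat ⌊6.3930/1⌋ = 6.
Subsquare: lon ⌊0.6118/0.0833333⌋ = 7 → h; lat ⌊0.3930/0.0416667⌋ = 9 → j.

LE16hj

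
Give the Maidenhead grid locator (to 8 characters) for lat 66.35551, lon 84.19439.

Offset from 180°W / 90°S: lon 264.19439°, lat 156.35551°.
Field: lon ⌊264.19439/20⌋ = 13 → N; lat ⌊156.35551/10⌋ = 15 → P.
Square: lon ⌊4.19439/2⌋ = 2; lat ⌊6.35551/1⌋ = 6.
Subsquare: lon ⌊0.19439/0.0833333⌋ = 2 → c; lat ⌊0.35551/0.0416667⌋ = 8 → i.
Extended square: lon ⌊0.02772/0.00833333⌋ = 3; lat ⌊0.02218/0.00416667⌋ = 5.

NP26ci35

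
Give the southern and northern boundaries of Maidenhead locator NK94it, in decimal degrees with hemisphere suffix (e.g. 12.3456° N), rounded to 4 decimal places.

Field N=13, K=10: +13·20° lon, +10·10° lat → SW at lon 80°, lat 10°.
Square 9, 4: +9·2° lon, +4·1° lat → SW at lon 98°, lat 14°.
Subsquare i=8, t=19: +8·0.0833333° lon, +19·0.0416667° lat → SW at lon 98.6667°, lat 14.7917°.
Cell spans 0.0833333° lon × 0.0416667° lat.
south 14.7917° N, north 14.8333° N.

14.7917° N, 14.8333° N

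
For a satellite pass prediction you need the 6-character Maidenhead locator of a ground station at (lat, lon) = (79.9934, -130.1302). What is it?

Shift to the Maidenhead origin (180°W, 90°S): lon 49.8698, lat 169.9934.
Field (20°×10°, letters A–R): lon ⌊49.8698/20⌋ = 2 → C; lat ⌊169.9934/10⌋ = 16 → Q.
Square (2°×1°, digits 0–9): lon ⌊9.8698/2⌋ = 4; lat ⌊9.9934/1⌋ = 9.
Subsquare (5′×2.5′, letters a–x): lon ⌊1.8698/0.0833333⌋ = 22 → w; lat ⌊0.9934/0.0416667⌋ = 23 → x.

CQ49wx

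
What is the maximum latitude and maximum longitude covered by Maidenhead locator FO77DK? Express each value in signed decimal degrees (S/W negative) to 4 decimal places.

Field F=5, O=14: +5·20° lon, +14·10° lat → SW at lon -80°, lat 50°.
Square 7, 7: +7·2° lon, +7·1° lat → SW at lon -66°, lat 57°.
Subsquare d=3, k=10: +3·0.0833333° lon, +10·0.0416667° lat → SW at lon -65.75°, lat 57.4167°.
Cell spans 0.0833333° lon × 0.0416667° lat. NE corner is SW corner plus one full cell.
latitude 57.4583, longitude -65.6667.

57.4583, -65.6667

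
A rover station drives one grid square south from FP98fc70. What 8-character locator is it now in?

FP98fb79

Latitude extended square 0; −1 → -1, wraps to 9, carry into subsquare.
Latitude subsquare c = 2; −1 → 1 = b.
The longitude characters are unchanged.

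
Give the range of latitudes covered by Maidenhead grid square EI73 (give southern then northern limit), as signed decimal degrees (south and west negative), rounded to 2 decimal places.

Field E=4, I=8: +4·20° lon, +8·10° lat → SW at lon -100°, lat -10°.
Square 7, 3: +7·2° lon, +3·1° lat → SW at lon -86°, lat -7°.
Cell spans 2° lon × 1° lat.
south -7.00, north -6.00.

-7.00, -6.00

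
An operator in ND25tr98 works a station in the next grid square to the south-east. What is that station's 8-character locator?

Longitude extended square 9; +1 → 10, wraps to 0, carry into subsquare.
Longitude subsquare t = 19; +1 → 20 = u.
Latitude extended square 8; −1 → 7.

ND25ur07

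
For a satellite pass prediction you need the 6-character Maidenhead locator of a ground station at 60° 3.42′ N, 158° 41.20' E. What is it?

Offset from 180°W / 90°S: lon 338.6867°, lat 150.0570°.
Field: 338.6867/20 → 16 → Q, 150.0570/10 → 15 → P; chars QP.
Square: 18.6867/2 → 9, 0.0570/1 → 0; chars 90.
Subsquare: 0.6867/0.0833333 → 8 → i, 0.0570/0.0416667 → 1 → b; chars ib.

QP90ib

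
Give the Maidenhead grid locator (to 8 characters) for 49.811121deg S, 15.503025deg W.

Offset from 180°W / 90°S: lon 164.49697°, lat 40.18888°.
Field (20°×10°, letters A–R): lon ⌊164.49697/20⌋ = 8 → I; lat ⌊40.18888/10⌋ = 4 → E.
Square (2°×1°, digits 0–9): lon ⌊4.49697/2⌋ = 2; lat ⌊0.18888/1⌋ = 0.
Subsquare (5′×2.5′, letters a–x): lon ⌊0.49697/0.0833333⌋ = 5 → f; lat ⌊0.18888/0.0416667⌋ = 4 → e.
Extended square (30″×15″, digits 0–9): lon ⌊0.08031/0.00833333⌋ = 9; lat ⌊0.02221/0.00416667⌋ = 5.

IE20fe95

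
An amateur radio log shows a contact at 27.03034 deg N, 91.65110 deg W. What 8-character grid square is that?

Shift to the Maidenhead origin (180°W, 90°S): lon 88.34890, lat 117.03034.
Field: lon ⌊88.34890/20⌋ = 4 → E; lat ⌊117.03034/10⌋ = 11 → L.
Square: lon ⌊8.34890/2⌋ = 4; lat ⌊7.03034/1⌋ = 7.
Subsquare: lon ⌊0.34890/0.0833333⌋ = 4 → e; lat ⌊0.03034/0.0416667⌋ = 0 → a.
Extended square: lon ⌊0.01557/0.00833333⌋ = 1; lat ⌊0.03034/0.00416667⌋ = 7.

EL47ea17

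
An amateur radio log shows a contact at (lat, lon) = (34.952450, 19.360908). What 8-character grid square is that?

JM94qw38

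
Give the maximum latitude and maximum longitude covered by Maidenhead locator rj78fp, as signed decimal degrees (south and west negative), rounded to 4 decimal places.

8.6667, 174.5000

Field R=17, J=9: +17·20° lon, +9·10° lat → SW at lon 160°, lat 0°.
Square 7, 8: +7·2° lon, +8·1° lat → SW at lon 174°, lat 8°.
Subsquare f=5, p=15: +5·0.0833333° lon, +15·0.0416667° lat → SW at lon 174.417°, lat 8.625°.
Cell spans 0.0833333° lon × 0.0416667° lat. NE corner is SW corner plus one full cell.
latitude 8.6667, longitude 174.5000.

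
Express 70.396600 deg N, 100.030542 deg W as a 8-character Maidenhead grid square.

Add 180° to longitude and 90° to latitude: 79.96946, 160.39660.
Field: 79.96946/20 → 3 → D, 160.39660/10 → 16 → Q; chars DQ.
Square: 19.96946/2 → 9, 0.39660/1 → 0; chars 90.
Subsquare: 1.96946/0.0833333 → 23 → x, 0.39660/0.0416667 → 9 → j; chars xj.
Extended square: 0.05279/0.00833333 → 6, 0.02160/0.00416667 → 5; chars 65.

DQ90xj65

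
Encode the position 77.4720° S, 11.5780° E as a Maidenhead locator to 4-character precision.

JB52

Shift to the Maidenhead origin (180°W, 90°S): lon 191.58, lat 12.53.
Field: lon ⌊191.58/20⌋ = 9 → J; lat ⌊12.53/10⌋ = 1 → B.
Square: lon ⌊11.58/2⌋ = 5; lat ⌊2.53/1⌋ = 2.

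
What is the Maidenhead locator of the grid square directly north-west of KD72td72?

KD72td63

Longitude extended square 7; −1 → 6.
Latitude extended square 2; +1 → 3.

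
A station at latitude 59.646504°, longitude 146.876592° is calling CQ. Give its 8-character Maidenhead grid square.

Add 180° to longitude and 90° to latitude: 326.87659, 149.64650.
Field: lon ⌊326.87659/20⌋ = 16 → Q; lat ⌊149.64650/10⌋ = 14 → O.
Square: lon ⌊6.87659/2⌋ = 3; lat ⌊9.64650/1⌋ = 9.
Subsquare: lon ⌊0.87659/0.0833333⌋ = 10 → k; lat ⌊0.64650/0.0416667⌋ = 15 → p.
Extended square: lon ⌊0.04326/0.00833333⌋ = 5; lat ⌊0.02150/0.00416667⌋ = 5.

QO39kp55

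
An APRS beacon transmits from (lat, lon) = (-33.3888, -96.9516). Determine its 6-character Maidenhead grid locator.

EF16mo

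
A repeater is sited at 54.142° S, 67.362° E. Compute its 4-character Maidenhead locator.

MD35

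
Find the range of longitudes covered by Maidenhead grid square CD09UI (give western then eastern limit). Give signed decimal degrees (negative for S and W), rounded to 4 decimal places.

Field C=2, D=3: +2·20° lon, +3·10° lat → SW at lon -140°, lat -60°.
Square 0, 9: +0·2° lon, +9·1° lat → SW at lon -140°, lat -51°.
Subsquare u=20, i=8: +20·0.0833333° lon, +8·0.0416667° lat → SW at lon -138.333°, lat -50.6667°.
Cell spans 0.0833333° lon × 0.0416667° lat.
west -138.3333, east -138.2500.

-138.3333, -138.2500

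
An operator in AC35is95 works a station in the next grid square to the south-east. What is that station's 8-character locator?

AC35js04

Longitude extended square 9; +1 → 10, wraps to 0, carry into subsquare.
Longitude subsquare i = 8; +1 → 9 = j.
Latitude extended square 5; −1 → 4.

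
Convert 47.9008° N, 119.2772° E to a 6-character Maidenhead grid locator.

Add 180° to longitude and 90° to latitude: 299.2772, 137.9008.
Field: 299.2772/20 → 14 → O, 137.9008/10 → 13 → N; chars ON.
Square: 19.2772/2 → 9, 7.9008/1 → 7; chars 97.
Subsquare: 1.2772/0.0833333 → 15 → p, 0.9008/0.0416667 → 21 → v; chars pv.

ON97pv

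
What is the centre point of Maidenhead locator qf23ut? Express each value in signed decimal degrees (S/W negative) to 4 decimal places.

-36.1875, 145.7083

Field Q=16, F=5: +16·20° lon, +5·10° lat → SW at lon 140°, lat -40°.
Square 2, 3: +2·2° lon, +3·1° lat → SW at lon 144°, lat -37°.
Subsquare u=20, t=19: +20·0.0833333° lon, +19·0.0416667° lat → SW at lon 145.667°, lat -36.2083°.
Cell spans 0.0833333° lon × 0.0416667° lat. Centre is SW corner plus half of each.
latitude -36.1875, longitude 145.7083.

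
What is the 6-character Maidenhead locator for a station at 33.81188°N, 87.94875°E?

Offset from 180°W / 90°S: lon 267.9488°, lat 123.8119°.
Field: 267.9488/20 → 13 → N, 123.8119/10 → 12 → M; chars NM.
Square: 7.9488/2 → 3, 3.8119/1 → 3; chars 33.
Subsquare: 1.9488/0.0833333 → 23 → x, 0.8119/0.0416667 → 19 → t; chars xt.

NM33xt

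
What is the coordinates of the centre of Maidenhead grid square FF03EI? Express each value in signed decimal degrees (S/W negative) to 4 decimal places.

Field F=5, F=5: +5·20° lon, +5·10° lat → SW at lon -80°, lat -40°.
Square 0, 3: +0·2° lon, +3·1° lat → SW at lon -80°, lat -37°.
Subsquare e=4, i=8: +4·0.0833333° lon, +8·0.0416667° lat → SW at lon -79.6667°, lat -36.6667°.
Cell spans 0.0833333° lon × 0.0416667° lat. Centre is SW corner plus half of each.
latitude -36.6458, longitude -79.6250.

-36.6458, -79.6250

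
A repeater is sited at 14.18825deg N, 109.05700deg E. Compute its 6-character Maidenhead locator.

OK44me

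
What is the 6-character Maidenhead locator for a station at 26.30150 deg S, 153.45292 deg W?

BG33gq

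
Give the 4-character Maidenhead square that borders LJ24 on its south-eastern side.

LJ33

Longitude square 2; +1 → 3.
Latitude square 4; −1 → 3.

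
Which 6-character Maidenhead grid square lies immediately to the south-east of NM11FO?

NM11gn

Longitude subsquare f = 5; +1 → 6 = g.
Latitude subsquare o = 14; −1 → 13 = n.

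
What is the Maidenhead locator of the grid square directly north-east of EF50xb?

EF60ac

Longitude subsquare x = 23; +1 → 24, wraps to 0 = a, carry into square.
Longitude square 5; +1 → 6.
Latitude subsquare b = 1; +1 → 2 = c.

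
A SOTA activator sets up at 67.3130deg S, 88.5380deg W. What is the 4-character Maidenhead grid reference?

EC52

Shift to the Maidenhead origin (180°W, 90°S): lon 91.46, lat 22.69.
Field: 91.46/20 → 4 → E, 22.69/10 → 2 → C; chars EC.
Square: 11.46/2 → 5, 2.69/1 → 2; chars 52.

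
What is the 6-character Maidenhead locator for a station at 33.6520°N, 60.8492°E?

MM03kp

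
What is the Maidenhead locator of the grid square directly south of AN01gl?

AN01gk

Latitude subsquare l = 11; −1 → 10 = k.
The longitude characters are unchanged.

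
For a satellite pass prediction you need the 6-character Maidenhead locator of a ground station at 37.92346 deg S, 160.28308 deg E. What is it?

Offset from 180°W / 90°S: lon 340.2831°, lat 52.0765°.
Field (20°×10°, letters A–R): 340.2831/20 → 17 → R, 52.0765/10 → 5 → F; chars RF.
Square (2°×1°, digits 0–9): 0.2831/2 → 0, 2.0765/1 → 2; chars 02.
Subsquare (5′×2.5′, letters a–x): 0.2831/0.0833333 → 3 → d, 0.0765/0.0416667 → 1 → b; chars db.

RF02db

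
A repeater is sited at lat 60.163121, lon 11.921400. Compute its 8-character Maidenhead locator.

JP50xd09

Shift to the Maidenhead origin (180°W, 90°S): lon 191.92140, lat 150.16312.
Field: 191.92140/20 → 9 → J, 150.16312/10 → 15 → P; chars JP.
Square: 11.92140/2 → 5, 0.16312/1 → 0; chars 50.
Subsquare: 1.92140/0.0833333 → 23 → x, 0.16312/0.0416667 → 3 → d; chars xd.
Extended square: 0.00473/0.00833333 → 0, 0.03812/0.00416667 → 9; chars 09.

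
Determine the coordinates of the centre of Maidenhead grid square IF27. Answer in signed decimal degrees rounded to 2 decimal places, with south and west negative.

Field I=8, F=5: +8·20° lon, +5·10° lat → SW at lon -20°, lat -40°.
Square 2, 7: +2·2° lon, +7·1° lat → SW at lon -16°, lat -33°.
Cell spans 2° lon × 1° lat. Centre is SW corner plus half of each.
latitude -32.50, longitude -15.00.

-32.50, -15.00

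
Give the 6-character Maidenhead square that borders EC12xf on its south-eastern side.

Longitude subsquare x = 23; +1 → 24, wraps to 0 = a, carry into square.
Longitude square 1; +1 → 2.
Latitude subsquare f = 5; −1 → 4 = e.

EC22ae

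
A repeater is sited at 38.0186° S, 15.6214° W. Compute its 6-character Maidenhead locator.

IF21ex

Add 180° to longitude and 90° to latitude: 164.3786, 51.9814.
Field: 164.3786/20 → 8 → I, 51.9814/10 → 5 → F; chars IF.
Square: 4.3786/2 → 2, 1.9814/1 → 1; chars 21.
Subsquare: 0.3786/0.0833333 → 4 → e, 0.9814/0.0416667 → 23 → x; chars ex.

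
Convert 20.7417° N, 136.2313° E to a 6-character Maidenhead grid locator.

PL80cr

Add 180° to longitude and 90° to latitude: 316.2313, 110.7417.
Field: lon ⌊316.2313/20⌋ = 15 → P; lat ⌊110.7417/10⌋ = 11 → L.
Square: lon ⌊16.2313/2⌋ = 8; lat ⌊0.7417/1⌋ = 0.
Subsquare: lon ⌊0.2313/0.0833333⌋ = 2 → c; lat ⌊0.7417/0.0416667⌋ = 17 → r.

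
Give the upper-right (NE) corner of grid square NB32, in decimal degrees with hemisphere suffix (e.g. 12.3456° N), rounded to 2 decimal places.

Field N=13, B=1: +13·20° lon, +1·10° lat → SW at lon 80°, lat -80°.
Square 3, 2: +3·2° lon, +2·1° lat → SW at lon 86°, lat -78°.
Cell spans 2° lon × 1° lat. NE corner is SW corner plus one full cell.
latitude 77.00° S, longitude 88.00° E.

77.00° S, 88.00° E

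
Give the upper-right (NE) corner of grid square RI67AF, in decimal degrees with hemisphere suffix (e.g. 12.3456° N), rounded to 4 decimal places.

Field R=17, I=8: +17·20° lon, +8·10° lat → SW at lon 160°, lat -10°.
Square 6, 7: +6·2° lon, +7·1° lat → SW at lon 172°, lat -3°.
Subsquare a=0, f=5: +0·0.0833333° lon, +5·0.0416667° lat → SW at lon 172°, lat -2.79167°.
Cell spans 0.0833333° lon × 0.0416667° lat. NE corner is SW corner plus one full cell.
latitude 2.7500° S, longitude 172.0833° E.

2.7500° S, 172.0833° E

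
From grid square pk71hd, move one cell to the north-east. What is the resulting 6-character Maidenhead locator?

PK71ie

Longitude subsquare h = 7; +1 → 8 = i.
Latitude subsquare d = 3; +1 → 4 = e.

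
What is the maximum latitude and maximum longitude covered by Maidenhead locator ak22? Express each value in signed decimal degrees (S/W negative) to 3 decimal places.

Field A=0, K=10: +0·20° lon, +10·10° lat → SW at lon -180°, lat 10°.
Square 2, 2: +2·2° lon, +2·1° lat → SW at lon -176°, lat 12°.
Cell spans 2° lon × 1° lat. NE corner is SW corner plus one full cell.
latitude 13.000, longitude -174.000.

13.000, -174.000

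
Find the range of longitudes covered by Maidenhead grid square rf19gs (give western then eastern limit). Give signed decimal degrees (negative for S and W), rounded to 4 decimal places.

162.5000, 162.5833

Field R=17, F=5: +17·20° lon, +5·10° lat → SW at lon 160°, lat -40°.
Square 1, 9: +1·2° lon, +9·1° lat → SW at lon 162°, lat -31°.
Subsquare g=6, s=18: +6·0.0833333° lon, +18·0.0416667° lat → SW at lon 162.5°, lat -30.25°.
Cell spans 0.0833333° lon × 0.0416667° lat.
west 162.5000, east 162.5833.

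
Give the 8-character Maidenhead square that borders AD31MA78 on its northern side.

AD31ma79

Latitude extended square 8; +1 → 9.
The longitude characters are unchanged.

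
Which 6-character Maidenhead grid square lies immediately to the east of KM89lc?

Longitude subsquare l = 11; +1 → 12 = m.
The latitude characters are unchanged.

KM89mc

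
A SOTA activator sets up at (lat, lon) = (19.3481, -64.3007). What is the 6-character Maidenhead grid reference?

FK79ui

Shift to the Maidenhead origin (180°W, 90°S): lon 115.6993, lat 109.3481.
Field: 115.6993/20 → 5 → F, 109.3481/10 → 10 → K; chars FK.
Square: 15.6993/2 → 7, 9.3481/1 → 9; chars 79.
Subsquare: 1.6993/0.0833333 → 20 → u, 0.3481/0.0416667 → 8 → i; chars ui.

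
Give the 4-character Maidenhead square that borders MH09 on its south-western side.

Longitude square 0; −1 → -1, wraps to 9, carry into field.
Longitude field M = 12; −1 → 11 = L.
Latitude square 9; −1 → 8.

LH98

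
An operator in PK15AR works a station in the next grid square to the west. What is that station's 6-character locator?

PK05xr

Longitude subsquare a = 0; −1 → -1, wraps to 23 = x, carry into square.
Longitude square 1; −1 → 0.
The latitude characters are unchanged.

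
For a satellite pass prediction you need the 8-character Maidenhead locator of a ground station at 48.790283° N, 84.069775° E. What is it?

Shift to the Maidenhead origin (180°W, 90°S): lon 264.06977, lat 138.79028.
Field: lon ⌊264.06977/20⌋ = 13 → N; lat ⌊138.79028/10⌋ = 13 → N.
Square: lon ⌊4.06977/2⌋ = 2; lat ⌊8.79028/1⌋ = 8.
Subsquare: lon ⌊0.06977/0.0833333⌋ = 0 → a; lat ⌊0.79028/0.0416667⌋ = 18 → s.
Extended square: lon ⌊0.06977/0.00833333⌋ = 8; lat ⌊0.04028/0.00416667⌋ = 9.

NN28as89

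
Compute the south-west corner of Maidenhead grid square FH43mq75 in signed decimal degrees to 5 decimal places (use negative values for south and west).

Field F=5, H=7: +5·20° lon, +7·10° lat → SW at lon -80°, lat -20°.
Square 4, 3: +4·2° lon, +3·1° lat → SW at lon -72°, lat -17°.
Subsquare m=12, q=16: +12·0.0833333° lon, +16·0.0416667° lat → SW at lon -71°, lat -16.3333°.
Extended square 7, 5: +7·0.00833333° lon, +5·0.00416667° lat → SW at lon -70.9417°, lat -16.3125°.
latitude -16.31250, longitude -70.94167.

-16.31250, -70.94167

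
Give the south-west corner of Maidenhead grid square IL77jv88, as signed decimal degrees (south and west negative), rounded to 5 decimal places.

Field I=8, L=11: +8·20° lon, +11·10° lat → SW at lon -20°, lat 20°.
Square 7, 7: +7·2° lon, +7·1° lat → SW at lon -6°, lat 27°.
Subsquare j=9, v=21: +9·0.0833333° lon, +21·0.0416667° lat → SW at lon -5.25°, lat 27.875°.
Extended square 8, 8: +8·0.00833333° lon, +8·0.00416667° lat → SW at lon -5.18333°, lat 27.9083°.
latitude 27.90833, longitude -5.18333.

27.90833, -5.18333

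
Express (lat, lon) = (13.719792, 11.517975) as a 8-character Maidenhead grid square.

Add 180° to longitude and 90° to latitude: 191.51798, 103.71979.
Field (20°×10°, letters A–R): lon ⌊191.51798/20⌋ = 9 → J; lat ⌊103.71979/10⌋ = 10 → K.
Square (2°×1°, digits 0–9): lon ⌊11.51798/2⌋ = 5; lat ⌊3.71979/1⌋ = 3.
Subsquare (5′×2.5′, letters a–x): lon ⌊1.51798/0.0833333⌋ = 18 → s; lat ⌊0.71979/0.0416667⌋ = 17 → r.
Extended square (30″×15″, digits 0–9): lon ⌊0.01798/0.00833333⌋ = 2; lat ⌊0.01146/0.00416667⌋ = 2.

JK53sr22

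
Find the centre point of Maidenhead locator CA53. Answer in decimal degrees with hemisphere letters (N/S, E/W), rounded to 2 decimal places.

86.50° S, 129.00° W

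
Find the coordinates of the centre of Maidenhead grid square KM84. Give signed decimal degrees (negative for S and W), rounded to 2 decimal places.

34.50, 37.00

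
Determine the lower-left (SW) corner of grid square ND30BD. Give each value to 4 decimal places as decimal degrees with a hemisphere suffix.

Field N=13, D=3: +13·20° lon, +3·10° lat → SW at lon 80°, lat -60°.
Square 3, 0: +3·2° lon, +0·1° lat → SW at lon 86°, lat -60°.
Subsquare b=1, d=3: +1·0.0833333° lon, +3·0.0416667° lat → SW at lon 86.0833°, lat -59.875°.
latitude 59.8750° S, longitude 86.0833° E.

59.8750° S, 86.0833° E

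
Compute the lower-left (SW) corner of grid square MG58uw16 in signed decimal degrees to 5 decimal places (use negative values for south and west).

Field M=12, G=6: +12·20° lon, +6·10° lat → SW at lon 60°, lat -30°.
Square 5, 8: +5·2° lon, +8·1° lat → SW at lon 70°, lat -22°.
Subsquare u=20, w=22: +20·0.0833333° lon, +22·0.0416667° lat → SW at lon 71.6667°, lat -21.0833°.
Extended square 1, 6: +1·0.00833333° lon, +6·0.00416667° lat → SW at lon 71.675°, lat -21.0583°.
latitude -21.05833, longitude 71.67500.

-21.05833, 71.67500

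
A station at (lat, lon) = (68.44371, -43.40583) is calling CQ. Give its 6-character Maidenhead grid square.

GP88hk

Shift to the Maidenhead origin (180°W, 90°S): lon 136.5942, lat 158.4437.
Field: 136.5942/20 → 6 → G, 158.4437/10 → 15 → P; chars GP.
Square: 16.5942/2 → 8, 8.4437/1 → 8; chars 88.
Subsquare: 0.5942/0.0833333 → 7 → h, 0.4437/0.0416667 → 10 → k; chars hk.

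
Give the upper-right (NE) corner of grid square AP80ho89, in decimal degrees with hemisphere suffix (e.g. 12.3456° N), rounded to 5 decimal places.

Field A=0, P=15: +0·20° lon, +15·10° lat → SW at lon -180°, lat 60°.
Square 8, 0: +8·2° lon, +0·1° lat → SW at lon -164°, lat 60°.
Subsquare h=7, o=14: +7·0.0833333° lon, +14·0.0416667° lat → SW at lon -163.417°, lat 60.5833°.
Extended square 8, 9: +8·0.00833333° lon, +9·0.00416667° lat → SW at lon -163.35°, lat 60.6208°.
Cell spans 0.00833333° lon × 0.00416667° lat. NE corner is SW corner plus one full cell.
latitude 60.62500° N, longitude 163.34167° W.

60.62500° N, 163.34167° W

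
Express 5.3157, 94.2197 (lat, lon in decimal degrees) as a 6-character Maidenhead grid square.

Add 180° to longitude and 90° to latitude: 274.2197, 95.3157.
Field: lon ⌊274.2197/20⌋ = 13 → N; lat ⌊95.3157/10⌋ = 9 → J.
Square: lon ⌊14.2197/2⌋ = 7; lat ⌊5.3157/1⌋ = 5.
Subsquare: lon ⌊0.2197/0.0833333⌋ = 2 → c; lat ⌊0.3157/0.0416667⌋ = 7 → h.

NJ75ch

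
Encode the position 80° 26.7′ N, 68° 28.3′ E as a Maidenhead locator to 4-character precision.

MR40

Offset from 180°W / 90°S: lon 248.47°, lat 170.44°.
Field: 248.47/20 → 12 → M, 170.44/10 → 17 → R; chars MR.
Square: 8.47/2 → 4, 0.44/1 → 0; chars 40.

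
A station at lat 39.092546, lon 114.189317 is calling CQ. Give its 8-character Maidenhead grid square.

Shift to the Maidenhead origin (180°W, 90°S): lon 294.18932, lat 129.09255.
Field (20°×10°, letters A–R): lon ⌊294.18932/20⌋ = 14 → O; lat ⌊129.09255/10⌋ = 12 → M.
Square (2°×1°, digits 0–9): lon ⌊14.18932/2⌋ = 7; lat ⌊9.09255/1⌋ = 9.
Subsquare (5′×2.5′, letters a–x): lon ⌊0.18932/0.0833333⌋ = 2 → c; lat ⌊0.09255/0.0416667⌋ = 2 → c.
Extended square (30″×15″, digits 0–9): lon ⌊0.02265/0.00833333⌋ = 2; lat ⌊0.00921/0.00416667⌋ = 2.

OM79cc22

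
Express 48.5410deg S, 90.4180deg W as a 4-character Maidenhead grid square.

Shift to the Maidenhead origin (180°W, 90°S): lon 89.58, lat 41.46.
Field (20°×10°, letters A–R): lon ⌊89.58/20⌋ = 4 → E; lat ⌊41.46/10⌋ = 4 → E.
Square (2°×1°, digits 0–9): lon ⌊9.58/2⌋ = 4; lat ⌊1.46/1⌋ = 1.

EE41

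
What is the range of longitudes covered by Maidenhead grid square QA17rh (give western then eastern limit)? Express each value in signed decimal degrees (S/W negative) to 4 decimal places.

143.4167, 143.5000

Field Q=16, A=0: +16·20° lon, +0·10° lat → SW at lon 140°, lat -90°.
Square 1, 7: +1·2° lon, +7·1° lat → SW at lon 142°, lat -83°.
Subsquare r=17, h=7: +17·0.0833333° lon, +7·0.0416667° lat → SW at lon 143.417°, lat -82.7083°.
Cell spans 0.0833333° lon × 0.0416667° lat.
west 143.4167, east 143.5000.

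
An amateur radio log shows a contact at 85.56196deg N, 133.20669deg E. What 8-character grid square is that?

PR65on44

Shift to the Maidenhead origin (180°W, 90°S): lon 313.20669, lat 175.56196.
Field: lon ⌊313.20669/20⌋ = 15 → P; lat ⌊175.56196/10⌋ = 17 → R.
Square: lon ⌊13.20669/2⌋ = 6; lat ⌊5.56196/1⌋ = 5.
Subsquare: lon ⌊1.20669/0.0833333⌋ = 14 → o; lat ⌊0.56196/0.0416667⌋ = 13 → n.
Extended square: lon ⌊0.04002/0.00833333⌋ = 4; lat ⌊0.02029/0.00416667⌋ = 4.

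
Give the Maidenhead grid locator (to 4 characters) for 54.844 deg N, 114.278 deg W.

DO24

Shift to the Maidenhead origin (180°W, 90°S): lon 65.72, lat 144.84.
Field: 65.72/20 → 3 → D, 144.84/10 → 14 → O; chars DO.
Square: 5.72/2 → 2, 4.84/1 → 4; chars 24.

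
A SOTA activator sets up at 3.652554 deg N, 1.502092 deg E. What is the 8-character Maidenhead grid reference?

JJ03sp06

Shift to the Maidenhead origin (180°W, 90°S): lon 181.50209, lat 93.65255.
Field (20°×10°, letters A–R): 181.50209/20 → 9 → J, 93.65255/10 → 9 → J; chars JJ.
Square (2°×1°, digits 0–9): 1.50209/2 → 0, 3.65255/1 → 3; chars 03.
Subsquare (5′×2.5′, letters a–x): 1.50209/0.0833333 → 18 → s, 0.65255/0.0416667 → 15 → p; chars sp.
Extended square (30″×15″, digits 0–9): 0.00209/0.00833333 → 0, 0.02755/0.00416667 → 6; chars 06.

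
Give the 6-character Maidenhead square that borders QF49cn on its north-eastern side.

QF49do

Longitude subsquare c = 2; +1 → 3 = d.
Latitude subsquare n = 13; +1 → 14 = o.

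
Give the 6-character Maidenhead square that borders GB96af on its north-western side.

Longitude subsquare a = 0; −1 → -1, wraps to 23 = x, carry into square.
Longitude square 9; −1 → 8.
Latitude subsquare f = 5; +1 → 6 = g.

GB86xg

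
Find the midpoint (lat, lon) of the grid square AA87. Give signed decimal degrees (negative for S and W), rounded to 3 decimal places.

-82.500, -163.000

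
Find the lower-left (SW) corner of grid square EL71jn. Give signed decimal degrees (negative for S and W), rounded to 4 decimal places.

21.5417, -85.2500

Field E=4, L=11: +4·20° lon, +11·10° lat → SW at lon -100°, lat 20°.
Square 7, 1: +7·2° lon, +1·1° lat → SW at lon -86°, lat 21°.
Subsquare j=9, n=13: +9·0.0833333° lon, +13·0.0416667° lat → SW at lon -85.25°, lat 21.5417°.
latitude 21.5417, longitude -85.2500.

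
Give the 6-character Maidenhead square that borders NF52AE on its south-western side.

NF42xd

Longitude subsquare a = 0; −1 → -1, wraps to 23 = x, carry into square.
Longitude square 5; −1 → 4.
Latitude subsquare e = 4; −1 → 3 = d.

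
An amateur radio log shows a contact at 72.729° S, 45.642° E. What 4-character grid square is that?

Shift to the Maidenhead origin (180°W, 90°S): lon 225.64, lat 17.27.
Field (20°×10°, letters A–R): lon ⌊225.64/20⌋ = 11 → L; lat ⌊17.27/10⌋ = 1 → B.
Square (2°×1°, digits 0–9): lon ⌊5.64/2⌋ = 2; lat ⌊7.27/1⌋ = 7.

LB27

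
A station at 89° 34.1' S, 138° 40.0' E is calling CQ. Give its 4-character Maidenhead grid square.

PA90

Shift to the Maidenhead origin (180°W, 90°S): lon 318.67, lat 0.43.
Field: lon ⌊318.67/20⌋ = 15 → P; lat ⌊0.43/10⌋ = 0 → A.
Square: lon ⌊18.67/2⌋ = 9; lat ⌊0.43/1⌋ = 0.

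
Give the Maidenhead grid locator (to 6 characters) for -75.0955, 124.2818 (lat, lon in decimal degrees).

PB24dv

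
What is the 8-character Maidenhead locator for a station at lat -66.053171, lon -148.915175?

Add 180° to longitude and 90° to latitude: 31.08482, 23.94683.
Field: lon ⌊31.08482/20⌋ = 1 → B; lat ⌊23.94683/10⌋ = 2 → C.
Square: lon ⌊11.08482/2⌋ = 5; lat ⌊3.94683/1⌋ = 3.
Subsquare: lon ⌊1.08482/0.0833333⌋ = 13 → n; lat ⌊0.94683/0.0416667⌋ = 22 → w.
Extended square: lon ⌊0.00149/0.00833333⌋ = 0; lat ⌊0.03016/0.00416667⌋ = 7.

BC53nw07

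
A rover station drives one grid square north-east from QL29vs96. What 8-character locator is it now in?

Longitude extended square 9; +1 → 10, wraps to 0, carry into subsquare.
Longitude subsquare v = 21; +1 → 22 = w.
Latitude extended square 6; +1 → 7.

QL29ws07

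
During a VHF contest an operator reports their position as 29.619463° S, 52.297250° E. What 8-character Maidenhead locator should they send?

LG60dj51

Shift to the Maidenhead origin (180°W, 90°S): lon 232.29725, lat 60.38054.
Field: 232.29725/20 → 11 → L, 60.38054/10 → 6 → G; chars LG.
Square: 12.29725/2 → 6, 0.38054/1 → 0; chars 60.
Subsquare: 0.29725/0.0833333 → 3 → d, 0.38054/0.0416667 → 9 → j; chars dj.
Extended square: 0.04725/0.00833333 → 5, 0.00554/0.00416667 → 1; chars 51.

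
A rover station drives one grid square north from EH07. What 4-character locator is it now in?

Latitude square 7; +1 → 8.
The longitude characters are unchanged.

EH08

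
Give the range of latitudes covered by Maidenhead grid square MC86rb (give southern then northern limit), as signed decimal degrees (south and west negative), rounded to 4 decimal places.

-63.9583, -63.9167

Field M=12, C=2: +12·20° lon, +2·10° lat → SW at lon 60°, lat -70°.
Square 8, 6: +8·2° lon, +6·1° lat → SW at lon 76°, lat -64°.
Subsquare r=17, b=1: +17·0.0833333° lon, +1·0.0416667° lat → SW at lon 77.4167°, lat -63.9583°.
Cell spans 0.0833333° lon × 0.0416667° lat.
south -63.9583, north -63.9167.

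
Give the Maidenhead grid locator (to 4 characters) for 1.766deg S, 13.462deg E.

Offset from 180°W / 90°S: lon 193.46°, lat 88.23°.
Field (20°×10°, letters A–R): lon ⌊193.46/20⌋ = 9 → J; lat ⌊88.23/10⌋ = 8 → I.
Square (2°×1°, digits 0–9): lon ⌊13.46/2⌋ = 6; lat ⌊8.23/1⌋ = 8.

JI68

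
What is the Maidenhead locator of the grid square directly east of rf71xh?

Longitude subsquare x = 23; +1 → 24, wraps to 0 = a, carry into square.
Longitude square 7; +1 → 8.
The latitude characters are unchanged.

RF81ah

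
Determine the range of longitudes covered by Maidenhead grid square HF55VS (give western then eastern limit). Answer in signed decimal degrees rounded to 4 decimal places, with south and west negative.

-28.2500, -28.1667

Field H=7, F=5: +7·20° lon, +5·10° lat → SW at lon -40°, lat -40°.
Square 5, 5: +5·2° lon, +5·1° lat → SW at lon -30°, lat -35°.
Subsquare v=21, s=18: +21·0.0833333° lon, +18·0.0416667° lat → SW at lon -28.25°, lat -34.25°.
Cell spans 0.0833333° lon × 0.0416667° lat.
west -28.2500, east -28.1667.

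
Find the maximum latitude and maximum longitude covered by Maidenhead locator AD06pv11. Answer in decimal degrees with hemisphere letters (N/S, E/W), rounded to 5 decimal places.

Field A=0, D=3: +0·20° lon, +3·10° lat → SW at lon -180°, lat -60°.
Square 0, 6: +0·2° lon, +6·1° lat → SW at lon -180°, lat -54°.
Subsquare p=15, v=21: +15·0.0833333° lon, +21·0.0416667° lat → SW at lon -178.75°, lat -53.125°.
Extended square 1, 1: +1·0.00833333° lon, +1·0.00416667° lat → SW at lon -178.742°, lat -53.1208°.
Cell spans 0.00833333° lon × 0.00416667° lat. NE corner is SW corner plus one full cell.
latitude 53.11667° S, longitude 178.73333° W.

53.11667° S, 178.73333° W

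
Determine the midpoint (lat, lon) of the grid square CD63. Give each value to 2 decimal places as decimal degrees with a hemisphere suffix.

56.50° S, 127.00° W

Field C=2, D=3: +2·20° lon, +3·10° lat → SW at lon -140°, lat -60°.
Square 6, 3: +6·2° lon, +3·1° lat → SW at lon -128°, lat -57°.
Cell spans 2° lon × 1° lat. Centre is SW corner plus half of each.
latitude 56.50° S, longitude 127.00° W.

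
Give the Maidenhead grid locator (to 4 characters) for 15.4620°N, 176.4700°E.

RK85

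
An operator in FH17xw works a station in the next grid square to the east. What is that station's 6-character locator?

Longitude subsquare x = 23; +1 → 24, wraps to 0 = a, carry into square.
Longitude square 1; +1 → 2.
The latitude characters are unchanged.

FH27aw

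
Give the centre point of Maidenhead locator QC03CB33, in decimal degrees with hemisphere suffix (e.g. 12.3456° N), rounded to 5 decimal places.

Field Q=16, C=2: +16·20° lon, +2·10° lat → SW at lon 140°, lat -70°.
Square 0, 3: +0·2° lon, +3·1° lat → SW at lon 140°, lat -67°.
Subsquare c=2, b=1: +2·0.0833333° lon, +1·0.0416667° lat → SW at lon 140.167°, lat -66.9583°.
Extended square 3, 3: +3·0.00833333° lon, +3·0.00416667° lat → SW at lon 140.192°, lat -66.9458°.
Cell spans 0.00833333° lon × 0.00416667° lat. Centre is SW corner plus half of each.
latitude 66.94375° S, longitude 140.19583° E.

66.94375° S, 140.19583° E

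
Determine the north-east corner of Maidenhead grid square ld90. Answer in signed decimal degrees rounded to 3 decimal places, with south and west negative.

Field L=11, D=3: +11·20° lon, +3·10° lat → SW at lon 40°, lat -60°.
Square 9, 0: +9·2° lon, +0·1° lat → SW at lon 58°, lat -60°.
Cell spans 2° lon × 1° lat. NE corner is SW corner plus one full cell.
latitude -59.000, longitude 60.000.

-59.000, 60.000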